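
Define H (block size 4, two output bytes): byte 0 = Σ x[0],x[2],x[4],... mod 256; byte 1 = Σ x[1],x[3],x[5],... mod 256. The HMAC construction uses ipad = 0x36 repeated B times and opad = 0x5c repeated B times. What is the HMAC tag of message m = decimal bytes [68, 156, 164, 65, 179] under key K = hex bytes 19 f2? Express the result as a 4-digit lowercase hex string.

Key hex bytes 19 f2 is 2 bytes ≤ B = 4; zero-pad to 4 bytes: K' = 19 f2 00 00.
K' ⊕ ipad = 2f c4 36 36.  K' ⊕ opad = 45 ae 5c 5c.
Inner input = (K'⊕ipad) ∥ m = 2f c4 36 36 ∥ 44 9c a4 41 b3.
Inner hash: even-index sum = 512 mod 256 = 0; odd-index sum = 471 mod 256 = 215 → 00 d7.
Outer input = (K'⊕opad) ∥ inner = 45 ae 5c 5c ∥ 00 d7.
Outer hash (tag): even-index sum = 161 mod 256 = 161; odd-index sum = 481 mod 256 = 225 → a1 e1.

a1e1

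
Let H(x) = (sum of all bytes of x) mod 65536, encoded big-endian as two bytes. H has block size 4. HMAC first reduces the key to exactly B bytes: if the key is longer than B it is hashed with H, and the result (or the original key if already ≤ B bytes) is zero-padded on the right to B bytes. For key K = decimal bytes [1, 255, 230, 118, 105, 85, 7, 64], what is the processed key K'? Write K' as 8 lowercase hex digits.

03610000

|K| = 8 > B = 4, so first hash the key.
H(K): sum = 1+255+230+118+105+85+7+64 = 865 → 03 61.
Zero-pad H(K) = 03 61 to 4 bytes: K' = 03 61 00 00.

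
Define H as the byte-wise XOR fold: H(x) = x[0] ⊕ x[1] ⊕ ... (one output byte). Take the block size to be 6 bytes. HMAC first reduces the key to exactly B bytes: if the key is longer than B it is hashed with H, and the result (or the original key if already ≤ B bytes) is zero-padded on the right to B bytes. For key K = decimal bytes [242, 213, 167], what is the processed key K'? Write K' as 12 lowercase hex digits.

Key decimal bytes [242, 213, 167] = f2 d5 a7 is 3 bytes ≤ B = 6; zero-pad to 6 bytes: K' = f2 d5 a7 00 00 00.

f2d5a7000000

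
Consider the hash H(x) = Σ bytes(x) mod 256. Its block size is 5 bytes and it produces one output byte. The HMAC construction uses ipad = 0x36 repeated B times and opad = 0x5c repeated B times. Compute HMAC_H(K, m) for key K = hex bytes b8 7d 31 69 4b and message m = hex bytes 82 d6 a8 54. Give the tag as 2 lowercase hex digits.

ce

Key hex bytes b8 7d 31 69 4b is exactly B = 5 bytes: K' = b8 7d 31 69 4b.
K' ⊕ ipad = 8e 4b 07 5f 7d.  K' ⊕ opad = e4 21 6d 35 17.
Inner input = (K'⊕ipad) ∥ m = 8e 4b 07 5f 7d ∥ 82 d6 a8 54.
Inner hash: sum = 142+75+7+95+125+130+214+168+84 = 1040; mod 256 = 16 → 10.
Outer input = (K'⊕opad) ∥ inner = e4 21 6d 35 17 ∥ 10.
Outer hash (tag): sum = 228+33+109+53+23+16 = 462; mod 256 = 206 → ce.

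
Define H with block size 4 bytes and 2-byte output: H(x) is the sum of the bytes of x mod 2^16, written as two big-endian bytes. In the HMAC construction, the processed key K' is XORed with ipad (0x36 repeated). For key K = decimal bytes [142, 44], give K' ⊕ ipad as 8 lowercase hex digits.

b81a3636

Key decimal bytes [142, 44] = 8e 2c is 2 bytes ≤ B = 4; zero-pad to 4 bytes: K' = 8e 2c 00 00.
XOR each byte with 0x36: 8e⊕36=b8, 2c⊕36=1a, 00⊕36=36, 00⊕36=36.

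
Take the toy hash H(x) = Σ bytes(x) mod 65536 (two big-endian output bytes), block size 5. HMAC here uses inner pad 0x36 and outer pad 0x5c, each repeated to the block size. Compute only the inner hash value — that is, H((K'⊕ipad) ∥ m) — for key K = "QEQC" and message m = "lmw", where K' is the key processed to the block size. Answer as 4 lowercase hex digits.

033c

Key "QEQC" = 51 45 51 43 is 4 bytes ≤ B = 5; zero-pad to 5 bytes: K' = 51 45 51 43 00.
K' ⊕ ipad = 67 73 67 75 36.
Inner input = 67 73 67 75 36 ∥ 6c 6d 77.
Inner hash: sum = 103+115+103+117+54+108+109+119 = 828 → 03 3c.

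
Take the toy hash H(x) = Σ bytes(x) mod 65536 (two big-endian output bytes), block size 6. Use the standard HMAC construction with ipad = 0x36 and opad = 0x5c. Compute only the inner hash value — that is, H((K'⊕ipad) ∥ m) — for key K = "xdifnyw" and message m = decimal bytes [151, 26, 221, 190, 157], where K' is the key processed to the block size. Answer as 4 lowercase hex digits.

0435

Key "xdifnyw" = 78 64 69 66 6e 79 77 is 7 bytes > B = 6, so hash it first: H(key) = 03 09, then zero-pad to 6 bytes: K' = 03 09 00 00 00 00.
K' ⊕ ipad = 35 3f 36 36 36 36.
Inner input = 35 3f 36 36 36 36 ∥ 97 1a dd be 9d.
Inner hash: sum = 53+63+54+54+54+54+151+26+221+190+157 = 1077 → 04 35.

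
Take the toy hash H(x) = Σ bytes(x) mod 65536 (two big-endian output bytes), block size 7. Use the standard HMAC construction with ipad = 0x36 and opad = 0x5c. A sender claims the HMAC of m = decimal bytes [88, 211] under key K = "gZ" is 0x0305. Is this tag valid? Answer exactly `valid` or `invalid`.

Key "gZ" = 67 5a is 2 bytes ≤ B = 7; zero-pad to 7 bytes: K' = 67 5a 00 00 00 00 00.
K' ⊕ ipad = 51 6c 36 36 36 36 36; K' ⊕ opad = 3b 06 5c 5c 5c 5c 5c.
Inner hash: sum = 81+108+54+54+54+54+54+88+211 = 758 → 02 f6.
Outer hash (recomputed tag): sum = 59+6+92+92+92+92+92+2+246 = 773 → 03 05.
Recomputed tag = 0305; claimed = 0305 → match.

valid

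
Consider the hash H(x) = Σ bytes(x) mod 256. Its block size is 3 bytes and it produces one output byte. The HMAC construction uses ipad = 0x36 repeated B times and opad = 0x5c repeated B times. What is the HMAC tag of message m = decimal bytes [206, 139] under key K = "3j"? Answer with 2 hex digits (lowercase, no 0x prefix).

f1

Key "3j" = 33 6a is 2 bytes ≤ B = 3; zero-pad to 3 bytes: K' = 33 6a 00.
K' ⊕ ipad = 05 5c 36.  K' ⊕ opad = 6f 36 5c.
Inner input = (K'⊕ipad) ∥ m = 05 5c 36 ∥ ce 8b.
Inner hash: sum = 5+92+54+206+139 = 496; mod 256 = 240 → f0.
Outer input = (K'⊕opad) ∥ inner = 6f 36 5c ∥ f0.
Outer hash (tag): sum = 111+54+92+240 = 497; mod 256 = 241 → f1.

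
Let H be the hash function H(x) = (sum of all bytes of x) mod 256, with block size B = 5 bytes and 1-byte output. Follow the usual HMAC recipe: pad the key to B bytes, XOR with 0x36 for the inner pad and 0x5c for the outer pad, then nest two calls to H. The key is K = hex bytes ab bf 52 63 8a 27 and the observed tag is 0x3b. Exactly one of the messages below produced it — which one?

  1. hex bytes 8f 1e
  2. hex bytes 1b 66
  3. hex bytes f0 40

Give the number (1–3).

2

Key hex bytes ab bf 52 63 8a 27 is 6 bytes > B = 5, so hash it first: H(key) = d0, then zero-pad to 5 bytes: K' = d0 00 00 00 00.
K' ⊕ ipad = e6 36 36 36 36; K' ⊕ opad = 8c 5c 5c 5c 5c.
m1: inner = H(e6 36 36 36 36 8f 1e) = 6b; tag = H(8c 5c 5c 5c 5c 6b) = 67
m2: inner = H(e6 36 36 36 36 1b 66) = 3f; tag = H(8c 5c 5c 5c 5c 3f) = 3b ← matches
m3: inner = H(e6 36 36 36 36 f0 40) = ee; tag = H(8c 5c 5c 5c 5c ee) = ea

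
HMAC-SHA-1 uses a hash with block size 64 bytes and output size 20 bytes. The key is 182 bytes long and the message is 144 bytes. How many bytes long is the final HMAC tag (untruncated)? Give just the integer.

20

The tag is one SHA-1 digest: 20 bytes.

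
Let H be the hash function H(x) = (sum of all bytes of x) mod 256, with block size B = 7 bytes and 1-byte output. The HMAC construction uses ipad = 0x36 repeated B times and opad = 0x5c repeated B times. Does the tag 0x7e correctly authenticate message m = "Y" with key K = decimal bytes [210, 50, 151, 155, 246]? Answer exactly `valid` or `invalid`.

invalid

Key decimal bytes [210, 50, 151, 155, 246] = d2 32 97 9b f6 is 5 bytes ≤ B = 7; zero-pad to 7 bytes: K' = d2 32 97 9b f6 00 00.
K' ⊕ ipad = e4 04 a1 ad c0 36 36; K' ⊕ opad = 8e 6e cb c7 aa 5c 5c.
Inner hash: sum = 228+4+161+173+192+54+54+89 = 955; mod 256 = 187 → bb.
Outer hash (recomputed tag): sum = 142+110+203+199+170+92+92+187 = 1195; mod 256 = 171 → ab.
Recomputed tag = ab; claimed = 7e → mismatch.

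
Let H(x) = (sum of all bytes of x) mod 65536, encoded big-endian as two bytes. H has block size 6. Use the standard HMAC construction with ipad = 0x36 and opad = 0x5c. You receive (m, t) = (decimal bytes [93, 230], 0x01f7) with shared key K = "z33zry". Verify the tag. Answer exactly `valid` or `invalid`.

Key "z33zry" = 7a 33 33 7a 72 79 is exactly B = 6 bytes: K' = 7a 33 33 7a 72 79.
K' ⊕ ipad = 4c 05 05 4c 44 4f; K' ⊕ opad = 26 6f 6f 26 2e 25.
Inner hash: sum = 76+5+5+76+68+79+93+230 = 632 → 02 78.
Outer hash (recomputed tag): sum = 38+111+111+38+46+37+2+120 = 503 → 01 f7.
Recomputed tag = 01f7; claimed = 01f7 → match.

valid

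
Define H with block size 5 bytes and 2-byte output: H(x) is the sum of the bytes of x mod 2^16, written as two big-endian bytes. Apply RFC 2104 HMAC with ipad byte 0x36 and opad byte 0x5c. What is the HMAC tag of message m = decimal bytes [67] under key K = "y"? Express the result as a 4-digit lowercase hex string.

Key "y" = 79 is 1 byte ≤ B = 5; zero-pad to 5 bytes: K' = 79 00 00 00 00.
K' ⊕ ipad = 4f 36 36 36 36.  K' ⊕ opad = 25 5c 5c 5c 5c.
Inner input = (K'⊕ipad) ∥ m = 4f 36 36 36 36 ∥ 43.
Inner hash: sum = 79+54+54+54+54+67 = 362 → 01 6a.
Outer input = (K'⊕opad) ∥ inner = 25 5c 5c 5c 5c ∥ 01 6a.
Outer hash (tag): sum = 37+92+92+92+92+1+106 = 512 → 02 00.

0200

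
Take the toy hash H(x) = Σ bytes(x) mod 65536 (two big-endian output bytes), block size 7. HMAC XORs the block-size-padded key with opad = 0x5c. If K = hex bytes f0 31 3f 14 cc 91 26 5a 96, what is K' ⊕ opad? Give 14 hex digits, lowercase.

Key hex bytes f0 31 3f 14 cc 91 26 5a 96 is 9 bytes > B = 7, so hash it first: H(key) = 03 e7, then zero-pad to 7 bytes: K' = 03 e7 00 00 00 00 00.
XOR each byte with 0x5c: 03⊕5c=5f, e7⊕5c=bb, 00⊕5c=5c, 00⊕5c=5c, 00⊕5c=5c, 00⊕5c=5c, 00⊕5c=5c.

5fbb5c5c5c5c5c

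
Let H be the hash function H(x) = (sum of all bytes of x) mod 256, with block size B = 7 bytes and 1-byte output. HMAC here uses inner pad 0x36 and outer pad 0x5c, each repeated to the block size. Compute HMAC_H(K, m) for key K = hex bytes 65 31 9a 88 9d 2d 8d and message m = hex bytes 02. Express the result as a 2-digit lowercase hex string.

Key hex bytes 65 31 9a 88 9d 2d 8d is exactly B = 7 bytes: K' = 65 31 9a 88 9d 2d 8d.
K' ⊕ ipad = 53 07 ac be ab 1b bb.  K' ⊕ opad = 39 6d c6 d4 c1 71 d1.
Inner input = (K'⊕ipad) ∥ m = 53 07 ac be ab 1b bb ∥ 02.
Inner hash: sum = 83+7+172+190+171+27+187+2 = 839; mod 256 = 71 → 47.
Outer input = (K'⊕opad) ∥ inner = 39 6d c6 d4 c1 71 d1 ∥ 47.
Outer hash (tag): sum = 57+109+198+212+193+113+209+71 = 1162; mod 256 = 138 → 8a.

8a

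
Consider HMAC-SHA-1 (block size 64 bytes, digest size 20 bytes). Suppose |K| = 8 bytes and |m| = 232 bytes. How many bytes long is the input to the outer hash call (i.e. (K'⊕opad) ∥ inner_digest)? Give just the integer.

Key is 8 ≤ 64 bytes, zero-padded: |K'| = 64.
Outer input = (K'⊕opad) ∥ H(inner) → 64 + 20 = 84 bytes.

84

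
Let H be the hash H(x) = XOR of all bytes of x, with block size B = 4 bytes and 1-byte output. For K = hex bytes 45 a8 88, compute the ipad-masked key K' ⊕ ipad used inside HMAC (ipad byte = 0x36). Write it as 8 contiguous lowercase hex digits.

Key hex bytes 45 a8 88 is 3 bytes ≤ B = 4; zero-pad to 4 bytes: K' = 45 a8 88 00.
XOR each byte with 0x36: 45⊕36=73, a8⊕36=9e, 88⊕36=be, 00⊕36=36.

739ebe36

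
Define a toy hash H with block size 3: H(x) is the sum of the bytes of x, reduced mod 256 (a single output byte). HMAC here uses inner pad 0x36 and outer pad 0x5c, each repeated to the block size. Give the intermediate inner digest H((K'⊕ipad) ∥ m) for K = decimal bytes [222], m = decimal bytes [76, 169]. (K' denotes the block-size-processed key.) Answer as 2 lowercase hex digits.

Key decimal bytes [222] = de is 1 byte ≤ B = 3; zero-pad to 3 bytes: K' = de 00 00.
K' ⊕ ipad = e8 36 36.
Inner input = e8 36 36 ∥ 4c a9.
Inner hash: sum = 232+54+54+76+169 = 585; mod 256 = 73 → 49.

49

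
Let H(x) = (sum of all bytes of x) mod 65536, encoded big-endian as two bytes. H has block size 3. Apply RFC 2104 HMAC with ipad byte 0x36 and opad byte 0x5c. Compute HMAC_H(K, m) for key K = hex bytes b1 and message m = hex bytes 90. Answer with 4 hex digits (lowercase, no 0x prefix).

Key hex bytes b1 is 1 byte ≤ B = 3; zero-pad to 3 bytes: K' = b1 00 00.
K' ⊕ ipad = 87 36 36.  K' ⊕ opad = ed 5c 5c.
Inner input = (K'⊕ipad) ∥ m = 87 36 36 ∥ 90.
Inner hash: sum = 135+54+54+144 = 387 → 01 83.
Outer input = (K'⊕opad) ∥ inner = ed 5c 5c ∥ 01 83.
Outer hash (tag): sum = 237+92+92+1+131 = 553 → 02 29.

0229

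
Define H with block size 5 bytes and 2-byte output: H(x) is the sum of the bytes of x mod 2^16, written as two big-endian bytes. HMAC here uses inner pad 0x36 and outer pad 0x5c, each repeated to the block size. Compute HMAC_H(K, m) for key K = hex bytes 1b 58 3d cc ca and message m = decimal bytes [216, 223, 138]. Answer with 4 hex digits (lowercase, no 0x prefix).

02b3

Key hex bytes 1b 58 3d cc ca is exactly B = 5 bytes: K' = 1b 58 3d cc ca.
K' ⊕ ipad = 2d 6e 0b fa fc.  K' ⊕ opad = 47 04 61 90 96.
Inner input = (K'⊕ipad) ∥ m = 2d 6e 0b fa fc ∥ d8 df 8a.
Inner hash: sum = 45+110+11+250+252+216+223+138 = 1245 → 04 dd.
Outer input = (K'⊕opad) ∥ inner = 47 04 61 90 96 ∥ 04 dd.
Outer hash (tag): sum = 71+4+97+144+150+4+221 = 691 → 02 b3.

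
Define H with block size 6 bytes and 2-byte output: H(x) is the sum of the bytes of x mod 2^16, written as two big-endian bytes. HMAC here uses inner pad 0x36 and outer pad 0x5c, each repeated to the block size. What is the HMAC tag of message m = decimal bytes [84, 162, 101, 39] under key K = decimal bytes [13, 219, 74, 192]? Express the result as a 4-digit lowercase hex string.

02ce

Key decimal bytes [13, 219, 74, 192] = 0d db 4a c0 is 4 bytes ≤ B = 6; zero-pad to 6 bytes: K' = 0d db 4a c0 00 00.
K' ⊕ ipad = 3b ed 7c f6 36 36.  K' ⊕ opad = 51 87 16 9c 5c 5c.
Inner input = (K'⊕ipad) ∥ m = 3b ed 7c f6 36 36 ∥ 54 a2 65 27.
Inner hash: sum = 59+237+124+246+54+54+84+162+101+39 = 1160 → 04 88.
Outer input = (K'⊕opad) ∥ inner = 51 87 16 9c 5c 5c ∥ 04 88.
Outer hash (tag): sum = 81+135+22+156+92+92+4+136 = 718 → 02 ce.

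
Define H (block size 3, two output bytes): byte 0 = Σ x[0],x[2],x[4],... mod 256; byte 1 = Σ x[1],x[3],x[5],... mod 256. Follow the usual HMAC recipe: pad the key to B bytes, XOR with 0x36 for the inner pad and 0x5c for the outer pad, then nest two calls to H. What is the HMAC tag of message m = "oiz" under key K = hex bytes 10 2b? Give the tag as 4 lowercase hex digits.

Key hex bytes 10 2b is 2 bytes ≤ B = 3; zero-pad to 3 bytes: K' = 10 2b 00.
K' ⊕ ipad = 26 1d 36.  K' ⊕ opad = 4c 77 5c.
Inner input = (K'⊕ipad) ∥ m = 26 1d 36 ∥ 6f 69 7a.
Inner hash: even-index sum = 197 mod 256 = 197; odd-index sum = 262 mod 256 = 6 → c5 06.
Outer input = (K'⊕opad) ∥ inner = 4c 77 5c ∥ c5 06.
Outer hash (tag): even-index sum = 174 mod 256 = 174; odd-index sum = 316 mod 256 = 60 → ae 3c.

ae3c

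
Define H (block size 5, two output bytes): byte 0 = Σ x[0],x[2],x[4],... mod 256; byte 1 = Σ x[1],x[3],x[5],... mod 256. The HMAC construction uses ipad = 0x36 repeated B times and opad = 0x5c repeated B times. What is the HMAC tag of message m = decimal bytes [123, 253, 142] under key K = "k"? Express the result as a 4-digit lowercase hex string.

647e

Key "k" = 6b is 1 byte ≤ B = 5; zero-pad to 5 bytes: K' = 6b 00 00 00 00.
K' ⊕ ipad = 5d 36 36 36 36.  K' ⊕ opad = 37 5c 5c 5c 5c.
Inner input = (K'⊕ipad) ∥ m = 5d 36 36 36 36 ∥ 7b fd 8e.
Inner hash: even-index sum = 454 mod 256 = 198; odd-index sum = 373 mod 256 = 117 → c6 75.
Outer input = (K'⊕opad) ∥ inner = 37 5c 5c 5c 5c ∥ c6 75.
Outer hash (tag): even-index sum = 356 mod 256 = 100; odd-index sum = 382 mod 256 = 126 → 64 7e.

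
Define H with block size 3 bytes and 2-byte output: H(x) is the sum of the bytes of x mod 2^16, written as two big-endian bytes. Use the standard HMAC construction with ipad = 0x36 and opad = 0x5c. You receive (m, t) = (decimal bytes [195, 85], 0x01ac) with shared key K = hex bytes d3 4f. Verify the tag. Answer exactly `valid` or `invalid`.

valid

Key hex bytes d3 4f is 2 bytes ≤ B = 3; zero-pad to 3 bytes: K' = d3 4f 00.
K' ⊕ ipad = e5 79 36; K' ⊕ opad = 8f 13 5c.
Inner hash: sum = 229+121+54+195+85 = 684 → 02 ac.
Outer hash (recomputed tag): sum = 143+19+92+2+172 = 428 → 01 ac.
Recomputed tag = 01ac; claimed = 01ac → match.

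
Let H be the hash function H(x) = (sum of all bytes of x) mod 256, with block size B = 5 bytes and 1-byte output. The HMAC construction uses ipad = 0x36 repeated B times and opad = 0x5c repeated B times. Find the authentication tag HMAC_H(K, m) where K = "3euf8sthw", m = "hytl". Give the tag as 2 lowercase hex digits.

Key "3euf8sthw" = 33 65 75 66 38 73 74 68 77 is 9 bytes > B = 5, so hash it first: H(key) = 71, then zero-pad to 5 bytes: K' = 71 00 00 00 00.
K' ⊕ ipad = 47 36 36 36 36.  K' ⊕ opad = 2d 5c 5c 5c 5c.
Inner input = (K'⊕ipad) ∥ m = 47 36 36 36 36 ∥ 68 79 74 6c.
Inner hash: sum = 71+54+54+54+54+104+121+116+108 = 736; mod 256 = 224 → e0.
Outer input = (K'⊕opad) ∥ inner = 2d 5c 5c 5c 5c ∥ e0.
Outer hash (tag): sum = 45+92+92+92+92+224 = 637; mod 256 = 125 → 7d.

7d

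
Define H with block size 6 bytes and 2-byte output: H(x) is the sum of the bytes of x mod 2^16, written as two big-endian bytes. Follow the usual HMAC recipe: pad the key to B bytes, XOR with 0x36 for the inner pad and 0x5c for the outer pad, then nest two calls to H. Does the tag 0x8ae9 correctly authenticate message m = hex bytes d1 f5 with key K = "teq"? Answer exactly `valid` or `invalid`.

Key "teq" = 74 65 71 is 3 bytes ≤ B = 6; zero-pad to 6 bytes: K' = 74 65 71 00 00 00.
K' ⊕ ipad = 42 53 47 36 36 36; K' ⊕ opad = 28 39 2d 5c 5c 5c.
Inner hash: sum = 66+83+71+54+54+54+209+245 = 836 → 03 44.
Outer hash (recomputed tag): sum = 40+57+45+92+92+92+3+68 = 489 → 01 e9.
Recomputed tag = 01e9; claimed = 8ae9 → mismatch.

invalid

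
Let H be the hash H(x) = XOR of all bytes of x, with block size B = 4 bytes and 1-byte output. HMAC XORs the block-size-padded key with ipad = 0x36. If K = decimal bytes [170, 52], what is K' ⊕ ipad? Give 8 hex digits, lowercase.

9c023636

Key decimal bytes [170, 52] = aa 34 is 2 bytes ≤ B = 4; zero-pad to 4 bytes: K' = aa 34 00 00.
XOR each byte with 0x36: aa⊕36=9c, 34⊕36=02, 00⊕36=36, 00⊕36=36.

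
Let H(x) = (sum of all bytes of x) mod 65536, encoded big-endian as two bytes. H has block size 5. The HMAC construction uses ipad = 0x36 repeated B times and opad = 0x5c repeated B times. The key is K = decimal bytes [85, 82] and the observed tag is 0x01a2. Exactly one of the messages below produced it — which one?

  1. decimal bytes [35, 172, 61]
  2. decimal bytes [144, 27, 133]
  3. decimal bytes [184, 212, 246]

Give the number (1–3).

1

Key decimal bytes [85, 82] = 55 52 is 2 bytes ≤ B = 5; zero-pad to 5 bytes: K' = 55 52 00 00 00.
K' ⊕ ipad = 63 64 36 36 36; K' ⊕ opad = 09 0e 5c 5c 5c.
m1: inner = H(63 64 36 36 36 23 ac 3d) = 02 75; tag = H(09 0e 5c 5c 5c 02 75) = 01a2 ← matches
m2: inner = H(63 64 36 36 36 90 1b 85) = 02 99; tag = H(09 0e 5c 5c 5c 02 99) = 01c6
m3: inner = H(63 64 36 36 36 b8 d4 f6) = 03 eb; tag = H(09 0e 5c 5c 5c 03 eb) = 0219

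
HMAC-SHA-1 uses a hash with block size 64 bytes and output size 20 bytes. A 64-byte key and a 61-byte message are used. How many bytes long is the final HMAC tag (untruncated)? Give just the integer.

The tag is one SHA-1 digest: 20 bytes.

20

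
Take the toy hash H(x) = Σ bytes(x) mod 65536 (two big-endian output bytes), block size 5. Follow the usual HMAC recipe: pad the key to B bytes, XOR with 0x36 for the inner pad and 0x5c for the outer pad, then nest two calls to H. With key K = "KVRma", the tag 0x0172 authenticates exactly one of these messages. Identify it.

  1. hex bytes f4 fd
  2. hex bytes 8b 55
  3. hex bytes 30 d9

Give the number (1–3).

Key "KVRma" = 4b 56 52 6d 61 is exactly B = 5 bytes: K' = 4b 56 52 6d 61.
K' ⊕ ipad = 7d 60 64 5b 57; K' ⊕ opad = 17 0a 0e 31 3d.
m1: inner = H(7d 60 64 5b 57 f4 fd) = 03 e4; tag = H(17 0a 0e 31 3d 03 e4) = 0184
m2: inner = H(7d 60 64 5b 57 8b 55) = 02 d3; tag = H(17 0a 0e 31 3d 02 d3) = 0172 ← matches
m3: inner = H(7d 60 64 5b 57 30 d9) = 02 fc; tag = H(17 0a 0e 31 3d 02 fc) = 019b

2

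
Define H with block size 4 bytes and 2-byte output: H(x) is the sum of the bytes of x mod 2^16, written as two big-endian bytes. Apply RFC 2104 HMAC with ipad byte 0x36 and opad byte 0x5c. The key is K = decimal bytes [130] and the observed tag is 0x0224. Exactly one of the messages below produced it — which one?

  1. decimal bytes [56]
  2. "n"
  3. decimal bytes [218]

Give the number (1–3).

Key decimal bytes [130] = 82 is 1 byte ≤ B = 4; zero-pad to 4 bytes: K' = 82 00 00 00.
K' ⊕ ipad = b4 36 36 36; K' ⊕ opad = de 5c 5c 5c.
m1: inner = H(b4 36 36 36 38) = 01 8e; tag = H(de 5c 5c 5c 01 8e) = 0281
m2: inner = H(b4 36 36 36 6e) = 01 c4; tag = H(de 5c 5c 5c 01 c4) = 02b7
m3: inner = H(b4 36 36 36 da) = 02 30; tag = H(de 5c 5c 5c 02 30) = 0224 ← matches

3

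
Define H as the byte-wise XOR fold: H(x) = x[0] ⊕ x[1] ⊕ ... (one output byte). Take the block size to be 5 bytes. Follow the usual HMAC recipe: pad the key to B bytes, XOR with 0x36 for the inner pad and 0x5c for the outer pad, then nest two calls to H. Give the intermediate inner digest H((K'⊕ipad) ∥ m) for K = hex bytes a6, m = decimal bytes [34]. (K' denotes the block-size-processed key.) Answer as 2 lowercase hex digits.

b2

Key hex bytes a6 is 1 byte ≤ B = 5; zero-pad to 5 bytes: K' = a6 00 00 00 00.
K' ⊕ ipad = 90 36 36 36 36.
Inner input = 90 36 36 36 36 ∥ 22.
Inner hash: XOR 90⊕36⊕36⊕36⊕36⊕22 = b2.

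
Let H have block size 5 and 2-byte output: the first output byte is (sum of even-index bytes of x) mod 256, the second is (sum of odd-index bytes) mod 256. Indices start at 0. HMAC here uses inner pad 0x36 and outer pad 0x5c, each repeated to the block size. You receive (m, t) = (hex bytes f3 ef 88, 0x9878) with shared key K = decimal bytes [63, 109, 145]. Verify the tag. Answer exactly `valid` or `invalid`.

invalid

Key decimal bytes [63, 109, 145] = 3f 6d 91 is 3 bytes ≤ B = 5; zero-pad to 5 bytes: K' = 3f 6d 91 00 00.
K' ⊕ ipad = 09 5b a7 36 36; K' ⊕ opad = 63 31 cd 5c 5c.
Inner hash: even-index sum = 469 mod 256 = 213; odd-index sum = 524 mod 256 = 12 → d5 0c.
Outer hash (recomputed tag): even-index sum = 408 mod 256 = 152; odd-index sum = 354 mod 256 = 98 → 98 62.
Recomputed tag = 9862; claimed = 9878 → mismatch.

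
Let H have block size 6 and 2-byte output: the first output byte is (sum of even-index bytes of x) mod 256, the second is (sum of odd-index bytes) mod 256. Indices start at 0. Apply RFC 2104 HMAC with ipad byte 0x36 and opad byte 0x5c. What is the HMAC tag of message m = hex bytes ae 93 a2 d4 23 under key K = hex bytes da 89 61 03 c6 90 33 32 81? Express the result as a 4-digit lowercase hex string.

0315

Key hex bytes da 89 61 03 c6 90 33 32 81 is 9 bytes > B = 6, so hash it first: H(key) = b5 4e, then zero-pad to 6 bytes: K' = b5 4e 00 00 00 00.
K' ⊕ ipad = 83 78 36 36 36 36.  K' ⊕ opad = e9 12 5c 5c 5c 5c.
Inner input = (K'⊕ipad) ∥ m = 83 78 36 36 36 36 ∥ ae 93 a2 d4 23.
Inner hash: even-index sum = 610 mod 256 = 98; odd-index sum = 587 mod 256 = 75 → 62 4b.
Outer input = (K'⊕opad) ∥ inner = e9 12 5c 5c 5c 5c ∥ 62 4b.
Outer hash (tag): even-index sum = 515 mod 256 = 3; odd-index sum = 277 mod 256 = 21 → 03 15.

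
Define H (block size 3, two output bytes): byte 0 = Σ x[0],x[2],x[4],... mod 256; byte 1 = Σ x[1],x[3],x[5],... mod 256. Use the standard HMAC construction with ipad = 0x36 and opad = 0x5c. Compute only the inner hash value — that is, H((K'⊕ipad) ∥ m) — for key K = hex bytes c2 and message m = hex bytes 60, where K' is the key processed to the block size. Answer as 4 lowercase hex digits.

Key hex bytes c2 is 1 byte ≤ B = 3; zero-pad to 3 bytes: K' = c2 00 00.
K' ⊕ ipad = f4 36 36.
Inner input = f4 36 36 ∥ 60.
Inner hash: even-index sum = 298 mod 256 = 42; odd-index sum = 150 mod 256 = 150 → 2a 96.

2a96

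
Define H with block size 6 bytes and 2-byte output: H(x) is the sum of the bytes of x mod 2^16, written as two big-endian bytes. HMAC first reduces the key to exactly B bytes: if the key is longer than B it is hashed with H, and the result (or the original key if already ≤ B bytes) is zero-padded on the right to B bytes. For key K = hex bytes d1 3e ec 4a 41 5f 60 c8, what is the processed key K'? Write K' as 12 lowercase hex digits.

040d00000000

|K| = 8 > B = 6, so first hash the key.
H(K): sum = 209+62+236+74+65+95+96+200 = 1037 → 04 0d.
Zero-pad H(K) = 04 0d to 6 bytes: K' = 04 0d 00 00 00 00.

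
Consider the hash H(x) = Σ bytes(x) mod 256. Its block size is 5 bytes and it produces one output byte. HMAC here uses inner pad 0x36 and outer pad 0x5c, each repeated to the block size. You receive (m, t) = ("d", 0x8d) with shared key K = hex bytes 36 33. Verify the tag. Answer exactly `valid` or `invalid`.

Key hex bytes 36 33 is 2 bytes ≤ B = 5; zero-pad to 5 bytes: K' = 36 33 00 00 00.
K' ⊕ ipad = 00 05 36 36 36; K' ⊕ opad = 6a 6f 5c 5c 5c.
Inner hash: sum = 0+5+54+54+54+100 = 267; mod 256 = 11 → 0b.
Outer hash (recomputed tag): sum = 106+111+92+92+92+11 = 504; mod 256 = 248 → f8.
Recomputed tag = f8; claimed = 8d → mismatch.

invalid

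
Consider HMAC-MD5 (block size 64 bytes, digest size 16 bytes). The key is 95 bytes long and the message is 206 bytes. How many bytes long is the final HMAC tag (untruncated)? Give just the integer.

16

The tag is one MD5 digest: 16 bytes.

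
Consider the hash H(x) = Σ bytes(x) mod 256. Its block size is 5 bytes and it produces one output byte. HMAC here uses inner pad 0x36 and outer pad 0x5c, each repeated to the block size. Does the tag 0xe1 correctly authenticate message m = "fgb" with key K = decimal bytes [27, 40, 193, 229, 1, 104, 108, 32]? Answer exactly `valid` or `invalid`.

Key decimal bytes [27, 40, 193, 229, 1, 104, 108, 32] = 1b 28 c1 e5 01 68 6c 20 is 8 bytes > B = 5, so hash it first: H(key) = de, then zero-pad to 5 bytes: K' = de 00 00 00 00.
K' ⊕ ipad = e8 36 36 36 36; K' ⊕ opad = 82 5c 5c 5c 5c.
Inner hash: sum = 232+54+54+54+54+102+103+98 = 751; mod 256 = 239 → ef.
Outer hash (recomputed tag): sum = 130+92+92+92+92+239 = 737; mod 256 = 225 → e1.
Recomputed tag = e1; claimed = e1 → match.

valid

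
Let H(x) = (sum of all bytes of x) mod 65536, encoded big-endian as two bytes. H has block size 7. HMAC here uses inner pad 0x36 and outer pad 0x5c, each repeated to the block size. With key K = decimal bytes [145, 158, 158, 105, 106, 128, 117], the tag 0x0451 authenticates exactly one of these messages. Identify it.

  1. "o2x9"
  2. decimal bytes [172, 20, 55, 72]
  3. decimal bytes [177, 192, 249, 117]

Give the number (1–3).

3

Key decimal bytes [145, 158, 158, 105, 106, 128, 117] = 91 9e 9e 69 6a 80 75 is exactly B = 7 bytes: K' = 91 9e 9e 69 6a 80 75.
K' ⊕ ipad = a7 a8 a8 5f 5c b6 43; K' ⊕ opad = cd c2 c2 35 36 dc 29.
m1: inner = H(a7 a8 a8 5f 5c b6 43 6f 32 78 39) = 04 fd; tag = H(cd c2 c2 35 36 dc 29 04 fd) = 04c2
m2: inner = H(a7 a8 a8 5f 5c b6 43 ac 14 37 48) = 04 ea; tag = H(cd c2 c2 35 36 dc 29 04 ea) = 04af
m3: inner = H(a7 a8 a8 5f 5c b6 43 b1 c0 f9 75) = 06 8a; tag = H(cd c2 c2 35 36 dc 29 06 8a) = 0451 ← matches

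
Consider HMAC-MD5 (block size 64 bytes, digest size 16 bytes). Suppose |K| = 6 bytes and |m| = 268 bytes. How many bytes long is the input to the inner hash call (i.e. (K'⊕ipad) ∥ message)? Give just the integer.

332

Key is 6 ≤ 64 bytes, zero-padded: |K'| = 64.
Inner input = (K'⊕ipad) ∥ m → 64 + 268 = 332 bytes.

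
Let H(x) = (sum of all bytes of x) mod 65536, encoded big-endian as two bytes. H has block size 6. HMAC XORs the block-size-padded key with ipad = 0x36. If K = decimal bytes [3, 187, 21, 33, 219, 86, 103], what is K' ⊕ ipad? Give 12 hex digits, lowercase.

Key decimal bytes [3, 187, 21, 33, 219, 86, 103] = 03 bb 15 21 db 56 67 is 7 bytes > B = 6, so hash it first: H(key) = 02 8c, then zero-pad to 6 bytes: K' = 02 8c 00 00 00 00.
XOR each byte with 0x36: 02⊕36=34, 8c⊕36=ba, 00⊕36=36, 00⊕36=36, 00⊕36=36, 00⊕36=36.

34ba36363636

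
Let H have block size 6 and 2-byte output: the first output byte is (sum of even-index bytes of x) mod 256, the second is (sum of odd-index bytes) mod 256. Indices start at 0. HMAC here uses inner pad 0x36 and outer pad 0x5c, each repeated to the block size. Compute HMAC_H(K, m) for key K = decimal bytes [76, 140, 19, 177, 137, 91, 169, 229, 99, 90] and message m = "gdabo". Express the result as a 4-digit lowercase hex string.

c556

Key decimal bytes [76, 140, 19, 177, 137, 91, 169, 229, 99, 90] = 4c 8c 13 b1 89 5b a9 e5 63 5a is 10 bytes > B = 6, so hash it first: H(key) = f4 d7, then zero-pad to 6 bytes: K' = f4 d7 00 00 00 00.
K' ⊕ ipad = c2 e1 36 36 36 36.  K' ⊕ opad = a8 8b 5c 5c 5c 5c.
Inner input = (K'⊕ipad) ∥ m = c2 e1 36 36 36 36 ∥ 67 64 61 62 6f.
Inner hash: even-index sum = 613 mod 256 = 101; odd-index sum = 531 mod 256 = 19 → 65 13.
Outer input = (K'⊕opad) ∥ inner = a8 8b 5c 5c 5c 5c ∥ 65 13.
Outer hash (tag): even-index sum = 453 mod 256 = 197; odd-index sum = 342 mod 256 = 86 → c5 56.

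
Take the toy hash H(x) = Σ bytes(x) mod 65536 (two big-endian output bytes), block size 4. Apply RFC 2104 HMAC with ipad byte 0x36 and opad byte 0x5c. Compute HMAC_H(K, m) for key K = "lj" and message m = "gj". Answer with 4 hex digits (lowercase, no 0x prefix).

Key "lj" = 6c 6a is 2 bytes ≤ B = 4; zero-pad to 4 bytes: K' = 6c 6a 00 00.
K' ⊕ ipad = 5a 5c 36 36.  K' ⊕ opad = 30 36 5c 5c.
Inner input = (K'⊕ipad) ∥ m = 5a 5c 36 36 ∥ 67 6a.
Inner hash: sum = 90+92+54+54+103+106 = 499 → 01 f3.
Outer input = (K'⊕opad) ∥ inner = 30 36 5c 5c ∥ 01 f3.
Outer hash (tag): sum = 48+54+92+92+1+243 = 530 → 02 12.

0212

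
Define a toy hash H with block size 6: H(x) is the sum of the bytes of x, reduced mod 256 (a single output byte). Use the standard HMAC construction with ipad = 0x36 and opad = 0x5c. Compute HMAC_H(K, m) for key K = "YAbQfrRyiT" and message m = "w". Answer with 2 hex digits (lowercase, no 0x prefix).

Key "YAbQfrRyiT" = 59 41 62 51 66 72 52 79 69 54 is 10 bytes > B = 6, so hash it first: H(key) = ad, then zero-pad to 6 bytes: K' = ad 00 00 00 00 00.
K' ⊕ ipad = 9b 36 36 36 36 36.  K' ⊕ opad = f1 5c 5c 5c 5c 5c.
Inner input = (K'⊕ipad) ∥ m = 9b 36 36 36 36 36 ∥ 77.
Inner hash: sum = 155+54+54+54+54+54+119 = 544; mod 256 = 32 → 20.
Outer input = (K'⊕opad) ∥ inner = f1 5c 5c 5c 5c 5c ∥ 20.
Outer hash (tag): sum = 241+92+92+92+92+92+32 = 733; mod 256 = 221 → dd.

dd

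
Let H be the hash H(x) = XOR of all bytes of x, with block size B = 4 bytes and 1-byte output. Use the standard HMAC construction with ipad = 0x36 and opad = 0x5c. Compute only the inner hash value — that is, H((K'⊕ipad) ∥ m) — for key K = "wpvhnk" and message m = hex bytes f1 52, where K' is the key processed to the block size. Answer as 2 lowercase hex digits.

bf

Key "wpvhnk" = 77 70 76 68 6e 6b is 6 bytes > B = 4, so hash it first: H(key) = 1c, then zero-pad to 4 bytes: K' = 1c 00 00 00.
K' ⊕ ipad = 2a 36 36 36.
Inner input = 2a 36 36 36 ∥ f1 52.
Inner hash: XOR 2a⊕36⊕36⊕36⊕f1⊕52 = bf.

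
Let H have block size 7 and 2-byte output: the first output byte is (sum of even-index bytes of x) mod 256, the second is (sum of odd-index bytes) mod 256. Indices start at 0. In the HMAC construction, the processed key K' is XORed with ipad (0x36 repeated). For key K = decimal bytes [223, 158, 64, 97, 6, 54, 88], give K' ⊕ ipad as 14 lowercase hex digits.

e9a8765730006e

Key decimal bytes [223, 158, 64, 97, 6, 54, 88] = df 9e 40 61 06 36 58 is exactly B = 7 bytes: K' = df 9e 40 61 06 36 58.
XOR each byte with 0x36: df⊕36=e9, 9e⊕36=a8, 40⊕36=76, 61⊕36=57, 06⊕36=30, 36⊕36=00, 58⊕36=6e.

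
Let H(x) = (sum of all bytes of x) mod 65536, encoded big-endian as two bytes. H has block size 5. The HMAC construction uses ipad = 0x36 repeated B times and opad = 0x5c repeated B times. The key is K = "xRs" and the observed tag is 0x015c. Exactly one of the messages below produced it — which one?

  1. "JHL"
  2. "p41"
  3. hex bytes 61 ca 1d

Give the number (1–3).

1

Key "xRs" = 78 52 73 is 3 bytes ≤ B = 5; zero-pad to 5 bytes: K' = 78 52 73 00 00.
K' ⊕ ipad = 4e 64 45 36 36; K' ⊕ opad = 24 0e 2f 5c 5c.
m1: inner = H(4e 64 45 36 36 4a 48 4c) = 02 41; tag = H(24 0e 2f 5c 5c 02 41) = 015c ← matches
m2: inner = H(4e 64 45 36 36 70 34 31) = 02 38; tag = H(24 0e 2f 5c 5c 02 38) = 0153
m3: inner = H(4e 64 45 36 36 61 ca 1d) = 02 ab; tag = H(24 0e 2f 5c 5c 02 ab) = 01c6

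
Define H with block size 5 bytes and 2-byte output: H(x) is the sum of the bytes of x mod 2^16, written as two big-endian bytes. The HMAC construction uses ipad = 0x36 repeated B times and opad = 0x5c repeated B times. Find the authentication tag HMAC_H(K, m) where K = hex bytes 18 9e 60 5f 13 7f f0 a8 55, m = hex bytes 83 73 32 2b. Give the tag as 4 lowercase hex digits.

Key hex bytes 18 9e 60 5f 13 7f f0 a8 55 is 9 bytes > B = 5, so hash it first: H(key) = 03 f4, then zero-pad to 5 bytes: K' = 03 f4 00 00 00.
K' ⊕ ipad = 35 c2 36 36 36.  K' ⊕ opad = 5f a8 5c 5c 5c.
Inner input = (K'⊕ipad) ∥ m = 35 c2 36 36 36 ∥ 83 73 32 2b.
Inner hash: sum = 53+194+54+54+54+131+115+50+43 = 748 → 02 ec.
Outer input = (K'⊕opad) ∥ inner = 5f a8 5c 5c 5c ∥ 02 ec.
Outer hash (tag): sum = 95+168+92+92+92+2+236 = 777 → 03 09.

0309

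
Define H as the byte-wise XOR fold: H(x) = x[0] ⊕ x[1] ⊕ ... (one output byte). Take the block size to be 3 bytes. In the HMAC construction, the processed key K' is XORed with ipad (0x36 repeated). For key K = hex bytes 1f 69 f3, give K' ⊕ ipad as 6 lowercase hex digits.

Key hex bytes 1f 69 f3 is exactly B = 3 bytes: K' = 1f 69 f3.
XOR each byte with 0x36: 1f⊕36=29, 69⊕36=5f, f3⊕36=c5.

295fc5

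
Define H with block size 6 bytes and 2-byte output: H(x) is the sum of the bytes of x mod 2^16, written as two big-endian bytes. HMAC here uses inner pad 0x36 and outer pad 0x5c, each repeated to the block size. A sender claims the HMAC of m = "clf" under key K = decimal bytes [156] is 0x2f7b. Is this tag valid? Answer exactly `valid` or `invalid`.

invalid

Key decimal bytes [156] = 9c is 1 byte ≤ B = 6; zero-pad to 6 bytes: K' = 9c 00 00 00 00 00.
K' ⊕ ipad = aa 36 36 36 36 36; K' ⊕ opad = c0 5c 5c 5c 5c 5c.
Inner hash: sum = 170+54+54+54+54+54+99+108+102 = 749 → 02 ed.
Outer hash (recomputed tag): sum = 192+92+92+92+92+92+2+237 = 891 → 03 7b.
Recomputed tag = 037b; claimed = 2f7b → mismatch.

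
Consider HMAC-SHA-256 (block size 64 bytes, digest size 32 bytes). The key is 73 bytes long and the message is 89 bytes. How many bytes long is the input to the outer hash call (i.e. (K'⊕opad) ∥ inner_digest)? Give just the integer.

96

Key is 73 > 64 bytes, so it is hashed to 32 bytes then zero-padded to 64: |K'| = 64.
Outer input = (K'⊕opad) ∥ H(inner) → 64 + 32 = 96 bytes.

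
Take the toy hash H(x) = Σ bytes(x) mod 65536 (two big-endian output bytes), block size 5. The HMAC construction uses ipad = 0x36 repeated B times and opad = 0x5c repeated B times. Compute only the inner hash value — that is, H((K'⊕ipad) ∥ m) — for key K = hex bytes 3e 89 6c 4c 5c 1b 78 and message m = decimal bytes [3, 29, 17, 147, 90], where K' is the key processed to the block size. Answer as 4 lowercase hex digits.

024c

Key hex bytes 3e 89 6c 4c 5c 1b 78 is 7 bytes > B = 5, so hash it first: H(key) = 02 6e, then zero-pad to 5 bytes: K' = 02 6e 00 00 00.
K' ⊕ ipad = 34 58 36 36 36.
Inner input = 34 58 36 36 36 ∥ 03 1d 11 93 5a.
Inner hash: sum = 52+88+54+54+54+3+29+17+147+90 = 588 → 02 4c.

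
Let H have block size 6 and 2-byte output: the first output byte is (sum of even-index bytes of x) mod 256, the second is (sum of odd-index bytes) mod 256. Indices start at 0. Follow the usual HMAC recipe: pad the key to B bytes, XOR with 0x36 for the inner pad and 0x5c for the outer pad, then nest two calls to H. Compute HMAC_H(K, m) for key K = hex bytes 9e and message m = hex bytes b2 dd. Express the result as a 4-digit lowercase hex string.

4093

Key hex bytes 9e is 1 byte ≤ B = 6; zero-pad to 6 bytes: K' = 9e 00 00 00 00 00.
K' ⊕ ipad = a8 36 36 36 36 36.  K' ⊕ opad = c2 5c 5c 5c 5c 5c.
Inner input = (K'⊕ipad) ∥ m = a8 36 36 36 36 36 ∥ b2 dd.
Inner hash: even-index sum = 454 mod 256 = 198; odd-index sum = 383 mod 256 = 127 → c6 7f.
Outer input = (K'⊕opad) ∥ inner = c2 5c 5c 5c 5c 5c ∥ c6 7f.
Outer hash (tag): even-index sum = 576 mod 256 = 64; odd-index sum = 403 mod 256 = 147 → 40 93.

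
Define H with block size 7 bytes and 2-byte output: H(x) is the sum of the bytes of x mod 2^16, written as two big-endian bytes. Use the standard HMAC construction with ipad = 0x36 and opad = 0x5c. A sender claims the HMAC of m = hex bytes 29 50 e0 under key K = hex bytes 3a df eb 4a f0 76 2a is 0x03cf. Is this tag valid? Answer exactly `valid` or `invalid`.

Key hex bytes 3a df eb 4a f0 76 2a is exactly B = 7 bytes: K' = 3a df eb 4a f0 76 2a.
K' ⊕ ipad = 0c e9 dd 7c c6 40 1c; K' ⊕ opad = 66 83 b7 16 ac 2a 76.
Inner hash: sum = 12+233+221+124+198+64+28+41+80+224 = 1225 → 04 c9.
Outer hash (recomputed tag): sum = 102+131+183+22+172+42+118+4+201 = 975 → 03 cf.
Recomputed tag = 03cf; claimed = 03cf → match.

valid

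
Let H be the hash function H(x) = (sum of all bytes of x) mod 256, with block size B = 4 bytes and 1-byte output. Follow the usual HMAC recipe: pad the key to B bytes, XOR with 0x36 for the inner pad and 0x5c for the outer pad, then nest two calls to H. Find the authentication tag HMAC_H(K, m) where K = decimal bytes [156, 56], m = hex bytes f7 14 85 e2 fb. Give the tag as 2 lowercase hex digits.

Key decimal bytes [156, 56] = 9c 38 is 2 bytes ≤ B = 4; zero-pad to 4 bytes: K' = 9c 38 00 00.
K' ⊕ ipad = aa 0e 36 36.  K' ⊕ opad = c0 64 5c 5c.
Inner input = (K'⊕ipad) ∥ m = aa 0e 36 36 ∥ f7 14 85 e2 fb.
Inner hash: sum = 170+14+54+54+247+20+133+226+251 = 1169; mod 256 = 145 → 91.
Outer input = (K'⊕opad) ∥ inner = c0 64 5c 5c ∥ 91.
Outer hash (tag): sum = 192+100+92+92+145 = 621; mod 256 = 109 → 6d.

6d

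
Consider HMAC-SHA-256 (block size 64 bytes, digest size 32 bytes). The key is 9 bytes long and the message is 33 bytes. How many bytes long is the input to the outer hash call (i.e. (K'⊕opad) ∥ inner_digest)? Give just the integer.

Key is 9 ≤ 64 bytes, zero-padded: |K'| = 64.
Outer input = (K'⊕opad) ∥ H(inner) → 64 + 32 = 96 bytes.

96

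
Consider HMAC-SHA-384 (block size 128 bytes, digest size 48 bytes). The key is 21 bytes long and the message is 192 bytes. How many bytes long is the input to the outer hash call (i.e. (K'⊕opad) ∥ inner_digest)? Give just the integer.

Key is 21 ≤ 128 bytes, zero-padded: |K'| = 128.
Outer input = (K'⊕opad) ∥ H(inner) → 128 + 48 = 176 bytes.

176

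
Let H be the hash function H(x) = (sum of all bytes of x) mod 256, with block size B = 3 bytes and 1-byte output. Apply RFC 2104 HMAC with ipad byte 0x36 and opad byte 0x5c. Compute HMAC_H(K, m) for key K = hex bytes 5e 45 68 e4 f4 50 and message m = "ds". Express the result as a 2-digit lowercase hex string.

6f

Key hex bytes 5e 45 68 e4 f4 50 is 6 bytes > B = 3, so hash it first: H(key) = 33, then zero-pad to 3 bytes: K' = 33 00 00.
K' ⊕ ipad = 05 36 36.  K' ⊕ opad = 6f 5c 5c.
Inner input = (K'⊕ipad) ∥ m = 05 36 36 ∥ 64 73.
Inner hash: sum = 5+54+54+100+115 = 328; mod 256 = 72 → 48.
Outer input = (K'⊕opad) ∥ inner = 6f 5c 5c ∥ 48.
Outer hash (tag): sum = 111+92+92+72 = 367; mod 256 = 111 → 6f.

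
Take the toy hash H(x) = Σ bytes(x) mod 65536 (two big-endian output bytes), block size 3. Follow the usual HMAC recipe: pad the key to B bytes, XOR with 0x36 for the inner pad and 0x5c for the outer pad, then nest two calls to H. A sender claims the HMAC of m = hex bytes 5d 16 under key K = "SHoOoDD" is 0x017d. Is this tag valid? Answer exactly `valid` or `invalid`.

Key "SHoOoDD" = 53 48 6f 4f 6f 44 44 is 7 bytes > B = 3, so hash it first: H(key) = 02 50, then zero-pad to 3 bytes: K' = 02 50 00.
K' ⊕ ipad = 34 66 36; K' ⊕ opad = 5e 0c 5c.
Inner hash: sum = 52+102+54+93+22 = 323 → 01 43.
Outer hash (recomputed tag): sum = 94+12+92+1+67 = 266 → 01 0a.
Recomputed tag = 010a; claimed = 017d → mismatch.

invalid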